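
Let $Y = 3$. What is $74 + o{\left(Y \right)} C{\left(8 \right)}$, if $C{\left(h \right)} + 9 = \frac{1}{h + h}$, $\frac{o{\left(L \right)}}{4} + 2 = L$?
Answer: $\frac{153}{4} \approx 38.25$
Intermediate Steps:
$o{\left(L \right)} = -8 + 4 L$
$C{\left(h \right)} = -9 + \frac{1}{2 h}$ ($C{\left(h \right)} = -9 + \frac{1}{h + h} = -9 + \frac{1}{2 h}$)
$74 + o{\left(Y \right)} C{\left(8 \right)} = 74 + \left(-8 + 4 \cdot 3\right) \left(-9 + \frac{1}{2 \cdot 8}\right) = 74 + \left(-8 + 12\right) \left(-9 + \frac{1}{2} \cdot \frac{1}{8}\right) = 74 + 4 \left(-9 + \frac{1}{16}\right) = 74 + 4 \left(- \frac{143}{16}\right) = 74 - \frac{143}{4} = \frac{153}{4}$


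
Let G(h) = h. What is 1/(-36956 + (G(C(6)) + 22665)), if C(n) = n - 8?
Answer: -1/14293 ≈ -6.9964e-5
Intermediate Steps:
C(n) = -8 + n
1/(-36956 + (G(C(6)) + 22665)) = 1/(-36956 + ((-8 + 6) + 22665)) = 1/(-36956 + (-2 + 22665)) = 1/(-36956 + 22663) = 1/(-14293) = -1/14293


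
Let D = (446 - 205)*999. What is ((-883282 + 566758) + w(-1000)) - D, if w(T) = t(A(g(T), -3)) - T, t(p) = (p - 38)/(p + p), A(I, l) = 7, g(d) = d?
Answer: -7787993/14 ≈ -5.5629e+5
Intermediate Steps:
D = 240759 (D = 241*999 = 240759)
t(p) = (-38 + p)/(2*p) (t(p) = (-38 + p)/((2*p)) = (-38 + p)*(1/(2*p)) = (-38 + p)/(2*p))
w(T) = -31/14 - T (w(T) = (½)*(-38 + 7)/7 - T = (½)*(⅐)*(-31) - T = -31/14 - T)
((-883282 + 566758) + w(-1000)) - D = ((-883282 + 566758) + (-31/14 - 1*(-1000))) - 1*240759 = (-316524 + (-31/14 + 1000)) - 240759 = (-316524 + 13969/14) - 240759 = -4417367/14 - 240759 = -7787993/14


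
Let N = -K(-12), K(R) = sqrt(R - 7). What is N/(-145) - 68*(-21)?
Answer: 1428 + I*sqrt(19)/145 ≈ 1428.0 + 0.030061*I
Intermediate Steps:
K(R) = sqrt(-7 + R)
N = -I*sqrt(19) (N = -sqrt(-7 - 12) = -sqrt(-19) = -I*sqrt(19) ≈ -4.3589*I)
N/(-145) - 68*(-21) = -I*sqrt(19)/(-145) - 68*(-21) = -I*sqrt(19)*(-1/145) + 1428 = I*sqrt(19)/145 + 1428 = 1428 + I*sqrt(19)/145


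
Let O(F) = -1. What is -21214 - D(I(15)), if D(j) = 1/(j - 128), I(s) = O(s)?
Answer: -2736605/129 ≈ -21214.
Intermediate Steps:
I(s) = -1
D(j) = 1/(-128 + j)
-21214 - D(I(15)) = -21214 - 1/(-128 - 1) = -21214 - 1/(-129) = -21214 - 1*(-1/129) = -21214 + 1/129 = -2736605/129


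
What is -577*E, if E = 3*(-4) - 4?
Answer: 9232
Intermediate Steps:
E = -16 (E = -12 - 4 = -16)
-577*E = -577*(-16) = 9232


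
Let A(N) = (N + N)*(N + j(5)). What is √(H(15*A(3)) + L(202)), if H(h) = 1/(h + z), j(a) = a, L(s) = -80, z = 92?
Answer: I*√13186677/406 ≈ 8.9442*I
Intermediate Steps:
A(N) = 2*N*(5 + N) (A(N) = (N + N)*(N + 5) = (2*N)*(5 + N) = 2*N*(5 + N))
H(h) = 1/(92 + h) (H(h) = 1/(h + 92) = 1/(92 + h))
√(H(15*A(3)) + L(202)) = √(1/(92 + 15*(2*3*(5 + 3))) - 80) = √(1/(92 + 15*(2*3*8)) - 80) = √(1/(92 + 15*48) - 80) = √(1/(92 + 720) - 80) = √(1/812 - 80) = √(-64959/812) = I*√13186677/406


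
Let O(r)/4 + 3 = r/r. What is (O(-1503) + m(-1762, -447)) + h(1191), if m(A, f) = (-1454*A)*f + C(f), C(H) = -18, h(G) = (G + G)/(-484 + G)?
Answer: -809649880492/707 ≈ -1.1452e+9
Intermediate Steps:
h(G) = 2*G/(-484 + G) (h(G) = (2*G)/(-484 + G) = 2*G/(-484 + G))
O(r) = -8 (O(r) = -12 + 4*(r/r) = -12 + 4*1 = -12 + 4 = -8)
m(A, f) = -18 - 1454*A*f (m(A, f) = (-1454*A)*f - 18 = -1454*A*f - 18 = -18 - 1454*A*f)
(O(-1503) + m(-1762, -447)) + h(1191) = (-8 + (-18 - 1454*(-1762)*(-447))) + 2*1191/(-484 + 1191) = (-8 + (-18 - 1145190756)) + 2*1191/707 = (-8 - 1145190774) + 2*1191*(1/707) = -1145190782 + 2382/707 = -809649880492/707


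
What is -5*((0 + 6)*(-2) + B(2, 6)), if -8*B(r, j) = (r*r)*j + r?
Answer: 305/4 ≈ 76.250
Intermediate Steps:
B(r, j) = -r/8 - j*r**2/8 (B(r, j) = -((r*r)*j + r)/8 = -(r**2*j + r)/8 = -(j*r**2 + r)/8 = -(r + j*r**2)/8 = -r/8 - j*r**2/8)
-5*((0 + 6)*(-2) + B(2, 6)) = -5*((0 + 6)*(-2) - 1/8*2*(1 + 6*2)) = -5*(6*(-2) - 1/8*2*(1 + 12)) = -5*(-12 - 1/8*2*13) = -5*(-12 - 13/4) = -5*(-61/4) = 305/4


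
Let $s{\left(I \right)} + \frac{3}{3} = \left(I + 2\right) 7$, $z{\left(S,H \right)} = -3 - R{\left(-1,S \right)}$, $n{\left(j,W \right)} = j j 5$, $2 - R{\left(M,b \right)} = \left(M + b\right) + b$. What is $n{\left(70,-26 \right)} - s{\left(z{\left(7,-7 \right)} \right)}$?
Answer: $24431$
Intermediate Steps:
$R{\left(M,b \right)} = 2 - M - 2 b$ ($R{\left(M,b \right)} = 2 - \left(\left(M + b\right) + b\right) = 2 - \left(M + 2 b\right) = 2 - M - 2 b$)
$n{\left(j,W \right)} = 5 j^{2}$ ($n{\left(j,W \right)} = j^{2} \cdot 5 = 5 j^{2}$)
$z{\left(S,H \right)} = -6 + 2 S$ ($z{\left(S,H \right)} = -3 - \left(2 - -1 - 2 S\right) = -3 - \left(2 + 1 - 2 S\right) = -3 - \left(3 - 2 S\right) = -3 + \left(-3 + 2 S\right) = -6 + 2 S$)
$s{\left(I \right)} = 13 + 7 I$ ($s{\left(I \right)} = -1 + \left(I + 2\right) 7 = -1 + \left(2 + I\right) 7 = -1 + \left(14 + 7 I\right) = 13 + 7 I$)
$n{\left(70,-26 \right)} - s{\left(z{\left(7,-7 \right)} \right)} = 5 \cdot 70^{2} - \left(13 + 7 \left(-6 + 2 \cdot 7\right)\right) = 5 \cdot 4900 - \left(13 + 7 \left(-6 + 14\right)\right) = 24500 - \left(13 + 7 \cdot 8\right) = 24500 - \left(13 + 56\right) = 24500 - 69 = 24431$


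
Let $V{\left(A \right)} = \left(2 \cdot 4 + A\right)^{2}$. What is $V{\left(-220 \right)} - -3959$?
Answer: $48903$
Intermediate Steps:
$V{\left(A \right)} = \left(8 + A\right)^{2}$
$V{\left(-220 \right)} - -3959 = \left(8 - 220\right)^{2} - -3959 = \left(-212\right)^{2} + 3959 = 44944 + 3959 = 48903$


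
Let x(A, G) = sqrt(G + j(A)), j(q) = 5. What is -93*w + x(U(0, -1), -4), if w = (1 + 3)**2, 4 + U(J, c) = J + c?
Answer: -1487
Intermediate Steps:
U(J, c) = -4 + J + c (U(J, c) = -4 + (J + c) = -4 + J + c)
x(A, G) = sqrt(5 + G) (x(A, G) = sqrt(G + 5) = sqrt(5 + G))
w = 16 (w = 4**2 = 16)
-93*w + x(U(0, -1), -4) = -93*16 + sqrt(5 - 4) = -1488 + sqrt(1) = -1488 + 1 = -1487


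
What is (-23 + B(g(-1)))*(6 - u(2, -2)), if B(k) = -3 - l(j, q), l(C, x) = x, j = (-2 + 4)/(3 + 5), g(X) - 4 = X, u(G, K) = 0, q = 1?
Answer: -162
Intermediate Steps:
g(X) = 4 + X
j = ¼ (j = 2/8 = 2*(⅛) = ¼ ≈ 0.25000)
B(k) = -4 (B(k) = -3 - 1*1 = -3 - 1 = -4)
(-23 + B(g(-1)))*(6 - u(2, -2)) = (-23 - 4)*(6 - 1*0) = -27*(6 + 0) = -27*6 = -162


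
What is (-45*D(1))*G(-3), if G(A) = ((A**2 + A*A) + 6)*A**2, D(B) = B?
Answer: -9720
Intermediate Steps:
G(A) = A**2*(6 + 2*A**2) (G(A) = ((A**2 + A**2) + 6)*A**2 = (2*A**2 + 6)*A**2 = (6 + 2*A**2)*A**2 = A**2*(6 + 2*A**2))
(-45*D(1))*G(-3) = (-45*1)*(2*(-3)**2*(3 + (-3)**2)) = -90*9*(3 + 9) = -90*9*12 = -45*216 = -9720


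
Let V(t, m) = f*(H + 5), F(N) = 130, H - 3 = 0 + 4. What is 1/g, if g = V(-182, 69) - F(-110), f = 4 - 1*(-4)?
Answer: -1/34 ≈ -0.029412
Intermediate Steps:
H = 7 (H = 3 + (0 + 4) = 3 + 4 = 7)
f = 8 (f = 4 + 4 = 8)
V(t, m) = 96 (V(t, m) = 8*(7 + 5) = 8*12 = 96)
g = -34 (g = 96 - 1*130 = 96 - 130 = -34)
1/g = 1/(-34) = -1/34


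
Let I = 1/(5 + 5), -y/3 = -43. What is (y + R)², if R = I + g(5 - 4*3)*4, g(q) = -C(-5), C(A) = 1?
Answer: 1565001/100 ≈ 15650.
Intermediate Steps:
y = 129 (y = -3*(-43) = 129)
I = ⅒ (I = 1/10 = ⅒ ≈ 0.10000)
g(q) = -1 (g(q) = -1*1 = -1)
R = -39/10 (R = ⅒ - 1*4 = ⅒ - 4 = -39/10 ≈ -3.9000)
(y + R)² = (129 - 39/10)² = (1251/10)² = 1565001/100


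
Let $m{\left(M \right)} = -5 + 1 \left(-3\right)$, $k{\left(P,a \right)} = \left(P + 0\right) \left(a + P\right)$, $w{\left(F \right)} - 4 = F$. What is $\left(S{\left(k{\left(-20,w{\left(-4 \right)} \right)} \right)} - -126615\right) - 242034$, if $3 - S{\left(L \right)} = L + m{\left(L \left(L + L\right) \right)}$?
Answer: $-115808$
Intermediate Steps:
$w{\left(F \right)} = 4 + F$
$k{\left(P,a \right)} = P \left(P + a\right)$
$m{\left(M \right)} = -8$ ($m{\left(M \right)} = -5 - 3 = -8$)
$S{\left(L \right)} = 11 - L$ ($S{\left(L \right)} = 3 - \left(L - 8\right) = 3 - \left(-8 + L\right) = 11 - L$)
$\left(S{\left(k{\left(-20,w{\left(-4 \right)} \right)} \right)} - -126615\right) - 242034 = \left(\left(11 - - 20 \left(-20 + \left(4 - 4\right)\right)\right) - -126615\right) - 242034 = \left(\left(11 - - 20 \left(-20 + 0\right)\right) + 126615\right) - 242034 = \left(\left(11 - \left(-20\right) \left(-20\right)\right) + 126615\right) - 242034 = \left(\left(11 - 400\right) + 126615\right) - 242034 = \left(-389 + 126615\right) - 242034 = 126226 - 242034 = -115808$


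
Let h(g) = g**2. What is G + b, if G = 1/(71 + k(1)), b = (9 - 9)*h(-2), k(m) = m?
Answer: 1/72 ≈ 0.013889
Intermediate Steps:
b = 0 (b = (9 - 9)*(-2)**2 = 0*4 = 0)
G = 1/72 (G = 1/(71 + 1) = 1/72 ≈ 0.013889)
G + b = 1/72 + 0 = 1/72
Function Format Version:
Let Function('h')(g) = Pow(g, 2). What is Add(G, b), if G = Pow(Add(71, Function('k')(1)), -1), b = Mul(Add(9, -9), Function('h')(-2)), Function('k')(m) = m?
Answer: Rational(1, 72) ≈ 0.013889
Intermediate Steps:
b = 0 (b = Mul(Add(9, -9), Pow(-2, 2)) = Mul(0, 4) = 0)
G = Rational(1, 72) (G = Pow(Add(71, 1), -1) = Pow(72, -1) = Rational(1, 72) ≈ 0.013889)
Add(G, b) = Add(Rational(1, 72), 0) = Rational(1, 72)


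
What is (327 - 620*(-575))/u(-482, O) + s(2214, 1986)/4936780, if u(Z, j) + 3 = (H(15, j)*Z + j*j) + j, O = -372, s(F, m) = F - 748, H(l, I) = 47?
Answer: 176174550749/56948225690 ≈ 3.0936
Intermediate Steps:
s(F, m) = -748 + F
u(Z, j) = -3 + j + j² + 47*Z (u(Z, j) = -3 + ((47*Z + j*j) + j) = -3 + ((47*Z + j²) + j) = -3 + ((j² + 47*Z) + j) = -3 + (j + j² + 47*Z) = -3 + j + j² + 47*Z)
(327 - 620*(-575))/u(-482, O) + s(2214, 1986)/4936780 = (327 - 620*(-575))/(-3 - 372 + (-372)² + 47*(-482)) + (-748 + 2214)/4936780 = (327 + 356500)/(-3 - 372 + 138384 - 22654) + 1466*(1/4936780) = 356827/115355 + 733/2468390 = 176174550749/56948225690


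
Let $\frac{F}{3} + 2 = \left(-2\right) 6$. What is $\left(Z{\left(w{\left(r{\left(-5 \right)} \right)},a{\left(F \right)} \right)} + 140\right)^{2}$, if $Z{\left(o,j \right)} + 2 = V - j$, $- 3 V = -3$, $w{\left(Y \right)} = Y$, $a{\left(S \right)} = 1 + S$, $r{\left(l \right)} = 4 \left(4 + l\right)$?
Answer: $32400$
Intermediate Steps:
$F = -42$ ($F = -6 + 3 \left(\left(-2\right) 6\right) = -6 + 3 \left(-12\right) = -6 - 36 = -42$)
$r{\left(l \right)} = 16 + 4 l$
$V = 1$ ($V = \left(- \frac{1}{3}\right) \left(-3\right) = 1$)
$Z{\left(o,j \right)} = -1 - j$ ($Z{\left(o,j \right)} = -2 - \left(-1 + j\right) = -1 - j$)
$\left(Z{\left(w{\left(r{\left(-5 \right)} \right)},a{\left(F \right)} \right)} + 140\right)^{2} = \left(\left(-1 - \left(1 - 42\right)\right) + 140\right)^{2} = \left(\left(-1 - -41\right) + 140\right)^{2} = \left(\left(-1 + 41\right) + 140\right)^{2} = \left(40 + 140\right)^{2} = 180^{2} = 32400$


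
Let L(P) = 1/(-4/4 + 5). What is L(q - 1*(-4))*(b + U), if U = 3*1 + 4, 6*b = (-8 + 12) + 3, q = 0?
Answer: 49/24 ≈ 2.0417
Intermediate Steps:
L(P) = 1/4 (L(P) = 1/(-4*1/4 + 5) = 1/(-1 + 5) = 1/4)
b = 7/6 (b = ((-8 + 12) + 3)/6 = (4 + 3)/6 = (1/6)*7 = 7/6 ≈ 1.1667)
U = 7 (U = 3 + 4 = 7)
L(q - 1*(-4))*(b + U) = (7/6 + 7)/4 = (1/4)*(49/6) = 49/24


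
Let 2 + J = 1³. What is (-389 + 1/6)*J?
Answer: 2333/6 ≈ 388.83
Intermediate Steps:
J = -1 (J = -2 + 1³ = -2 + 1 = -1)
(-389 + 1/6)*J = (-389 + 1/6)*(-1) = (-389 + ⅙)*(-1) = -2333/6*(-1) = 2333/6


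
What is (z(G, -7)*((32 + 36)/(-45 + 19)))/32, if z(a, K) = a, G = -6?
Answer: 51/104 ≈ 0.49038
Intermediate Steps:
(z(G, -7)*((32 + 36)/(-45 + 19)))/32 = -6*(32 + 36)/(-45 + 19)/32 = -408/(-26)*(1/32) = -408*(-1)/26*(1/32) = -6*(-34/13)*(1/32) = (204/13)*(1/32) = 51/104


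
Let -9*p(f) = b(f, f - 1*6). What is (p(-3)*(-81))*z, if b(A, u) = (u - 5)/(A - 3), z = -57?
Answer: -1197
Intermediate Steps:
b(A, u) = (-5 + u)/(-3 + A)
p(f) = -(-11 + f)/(9*(-3 + f)) (p(f) = -(-5 + (f - 1*6))/(9*(-3 + f)) = -(-5 + (f - 6))/(9*(-3 + f)) = -(-5 + (-6 + f))/(9*(-3 + f)) = -(-11 + f)/(9*(-3 + f)))
(p(-3)*(-81))*z = (((11 - 1*(-3))/(9*(-3 - 3)))*(-81))*(-57) = (((⅑)*(11 + 3)/(-6))*(-81))*(-57) = (((⅑)*(-⅙)*14)*(-81))*(-57) = -7/27*(-81)*(-57) = 21*(-57) = -1197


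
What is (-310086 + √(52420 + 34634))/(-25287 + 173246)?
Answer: -1926/919 + √87054/147959 ≈ -2.0938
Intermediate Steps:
(-310086 + √(52420 + 34634))/(-25287 + 173246) = (-310086 + √87054)/147959 = (-310086 + √87054)*(1/147959) = -1926/919 + √87054/147959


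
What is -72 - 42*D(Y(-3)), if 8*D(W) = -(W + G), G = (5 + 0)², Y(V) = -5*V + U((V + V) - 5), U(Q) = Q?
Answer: 321/4 ≈ 80.250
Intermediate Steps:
Y(V) = -5 - 3*V (Y(V) = -5*V + ((V + V) - 5) = -5*V + (2*V - 5) = -5*V + (-5 + 2*V) = -5 - 3*V)
G = 25 (G = 5² = 25)
D(W) = -25/8 - W/8 (D(W) = (-(W + 25))/8 = (-(25 + W))/8 = (-25 - W)/8 = -25/8 - W/8)
-72 - 42*D(Y(-3)) = -72 - 42*(-25/8 - (-5 - 3*(-3))/8) = -72 - 42*(-25/8 - (-5 + 9)/8) = -72 - 42*(-25/8 - ⅛*4) = -72 - 42*(-25/8 - ½) = -72 - 42*(-29/8) = -72 + 609/4 = 321/4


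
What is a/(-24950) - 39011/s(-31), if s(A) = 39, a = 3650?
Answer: -19469336/19461 ≈ -1000.4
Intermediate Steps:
a/(-24950) - 39011/s(-31) = 3650/(-24950) - 39011/39 = 3650*(-1/24950) - 39011*1/39 = -73/499 - 39011/39 = -19469336/19461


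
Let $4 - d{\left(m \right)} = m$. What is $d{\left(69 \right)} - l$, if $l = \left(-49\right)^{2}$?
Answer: $-2466$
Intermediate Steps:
$d{\left(m \right)} = 4 - m$
$l = 2401$
$d{\left(69 \right)} - l = \left(4 - 69\right) - 2401 = -65 - 2401 = -2466$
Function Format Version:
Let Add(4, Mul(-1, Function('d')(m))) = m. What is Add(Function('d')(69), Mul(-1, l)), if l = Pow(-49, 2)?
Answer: -2466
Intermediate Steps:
Function('d')(m) = Add(4, Mul(-1, m))
l = 2401
Add(Function('d')(69), Mul(-1, l)) = Add(Add(4, Mul(-1, 69)), Mul(-1, 2401)) = Add(Add(4, -69), -2401) = Add(-65, -2401) = -2466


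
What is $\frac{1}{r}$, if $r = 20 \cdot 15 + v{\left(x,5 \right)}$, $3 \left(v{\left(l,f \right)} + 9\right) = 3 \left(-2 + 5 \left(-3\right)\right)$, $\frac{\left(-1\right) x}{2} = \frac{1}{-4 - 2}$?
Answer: $\frac{1}{274} \approx 0.0036496$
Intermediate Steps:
$x = \frac{1}{3}$ ($x = - \frac{2}{-4 - 2} = - \frac{2}{-6} = \left(-2\right) \left(- \frac{1}{6}\right) = \frac{1}{3} \approx 0.33333$)
$v{\left(l,f \right)} = -26$ ($v{\left(l,f \right)} = -9 + \frac{3 \left(-2 + 5 \left(-3\right)\right)}{3} = -9 + \frac{3 \left(-2 - 15\right)}{3} = -9 + \frac{3 \left(-17\right)}{3} = -9 + \frac{1}{3} \left(-51\right) = -9 - 17 = -26$)
$r = 274$ ($r = 20 \cdot 15 - 26 = 300 - 26 = 274$)
$\frac{1}{r} = \frac{1}{274}$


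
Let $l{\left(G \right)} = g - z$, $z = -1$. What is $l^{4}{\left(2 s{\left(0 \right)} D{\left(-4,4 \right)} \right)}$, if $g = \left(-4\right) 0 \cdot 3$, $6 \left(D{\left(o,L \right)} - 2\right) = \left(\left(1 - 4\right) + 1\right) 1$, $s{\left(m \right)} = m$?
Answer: $1$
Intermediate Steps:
$D{\left(o,L \right)} = \frac{5}{3}$ ($D{\left(o,L \right)} = 2 + \frac{\left(\left(1 - 4\right) + 1\right) 1}{6} = 2 + \frac{\left(-3 + 1\right) 1}{6} = 2 + \frac{\left(-2\right) 1}{6} = 2 + \frac{1}{6} \left(-2\right) = 2 - \frac{1}{3} = \frac{5}{3}$)
$g = 0$ ($g = 0 \cdot 3 = 0$)
$l{\left(G \right)} = 1$ ($l{\left(G \right)} = 0 - -1 = 0 + 1 = 1$)
$l^{4}{\left(2 s{\left(0 \right)} D{\left(-4,4 \right)} \right)} = 1^{4} = 1$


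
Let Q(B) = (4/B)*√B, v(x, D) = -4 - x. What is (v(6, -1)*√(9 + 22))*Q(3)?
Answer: -40*√93/3 ≈ -128.58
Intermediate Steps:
Q(B) = 4/√B
(v(6, -1)*√(9 + 22))*Q(3) = ((-4 - 1*6)*√(9 + 22))*(4/√3) = ((-4 - 6)*√31)*(4*(√3/3)) = (-10*√31)*(4*√3/3) = -40*√93/3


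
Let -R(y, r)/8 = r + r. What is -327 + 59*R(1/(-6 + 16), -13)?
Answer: 11945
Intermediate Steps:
R(y, r) = -16*r (R(y, r) = -8*(r + r) = -16*r)
-327 + 59*R(1/(-6 + 16), -13) = -327 + 59*(-16*(-13)) = -327 + 59*208 = -327 + 12272 = 11945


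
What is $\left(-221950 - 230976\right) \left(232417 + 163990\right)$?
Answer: $-179543036882$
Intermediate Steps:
$\left(-221950 - 230976\right) \left(232417 + 163990\right) = \left(-452926\right) 396407 = -179543036882$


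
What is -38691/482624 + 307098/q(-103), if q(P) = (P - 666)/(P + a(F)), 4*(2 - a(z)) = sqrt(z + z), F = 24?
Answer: 14969469626973/371137856 + 307098*sqrt(3)/769 ≈ 41026.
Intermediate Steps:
a(z) = 2 - sqrt(2)*sqrt(z)/4 (a(z) = 2 - sqrt(z + z)/4 = 2 - sqrt(2)*sqrt(z)/4)
q(P) = (-666 + P)/(2 + P - sqrt(3)) (q(P) = (P - 666)/(P + (2 - sqrt(2)*sqrt(24)/4)) = (-666 + P)/(P + (2 - sqrt(2)*2*sqrt(6)/4)) = (-666 + P)/(P + (2 - sqrt(3))) = (-666 + P)/(2 + P - sqrt(3)))
-38691/482624 + 307098/q(-103) = -38691/482624 + 307098/(((-666 - 103)/(2 - 103 - sqrt(3)))) = -38691*1/482624 + 307098/((-769/(-101 - sqrt(3)))) = -38691/482624 + 307098/((-769/(-101 - sqrt(3)))) = -38691/482624 + 307098*(101/769 + sqrt(3)/769) = -38691/482624 + (31016898/769 + 307098*sqrt(3)/769) = 14969469626973/371137856 + 307098*sqrt(3)/769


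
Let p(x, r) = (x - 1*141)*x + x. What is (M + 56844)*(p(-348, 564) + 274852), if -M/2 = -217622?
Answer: 218819723488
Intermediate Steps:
M = 435244 (M = -2*(-217622) = 435244)
p(x, r) = x + x*(-141 + x) (p(x, r) = (x - 141)*x + x = (-141 + x)*x + x = x*(-141 + x) + x = x + x*(-141 + x))
(M + 56844)*(p(-348, 564) + 274852) = (435244 + 56844)*(-348*(-140 - 348) + 274852) = 492088*(-348*(-488) + 274852) = 492088*(169824 + 274852) = 492088*444676 = 218819723488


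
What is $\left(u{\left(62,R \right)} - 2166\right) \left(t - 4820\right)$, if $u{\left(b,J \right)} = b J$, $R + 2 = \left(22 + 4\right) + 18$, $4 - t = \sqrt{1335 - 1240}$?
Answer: $-2109408 - 438 \sqrt{95} \approx -2.1137 \cdot 10^{6}$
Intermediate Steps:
$t = 4 - \sqrt{95}$ ($t = 4 - \sqrt{1335 - 1240} = 4 - \sqrt{95} \approx -5.7468$)
$R = 42$ ($R = -2 + \left(\left(22 + 4\right) + 18\right) = -2 + \left(26 + 18\right) = -2 + 44 = 42$)
$u{\left(b,J \right)} = J b$
$\left(u{\left(62,R \right)} - 2166\right) \left(t - 4820\right) = \left(42 \cdot 62 - 2166\right) \left(\left(4 - \sqrt{95}\right) - 4820\right) = \left(2604 - 2166\right) \left(-4816 - \sqrt{95}\right) = 438 \left(-4816 - \sqrt{95}\right) = -2109408 - 438 \sqrt{95}$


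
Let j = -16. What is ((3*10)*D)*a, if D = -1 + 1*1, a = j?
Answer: 0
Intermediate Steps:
a = -16
D = 0 (D = -1 + 1 = 0)
((3*10)*D)*a = ((3*10)*0)*(-16) = (30*0)*(-16) = 0*(-16) = 0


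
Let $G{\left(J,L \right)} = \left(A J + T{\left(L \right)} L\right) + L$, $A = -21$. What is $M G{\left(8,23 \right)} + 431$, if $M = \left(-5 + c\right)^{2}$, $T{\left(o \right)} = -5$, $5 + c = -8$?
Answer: $-83809$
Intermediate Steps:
$c = -13$ ($c = -5 - 8 = -13$)
$M = 324$ ($M = \left(-5 - 13\right)^{2} = \left(-18\right)^{2} = 324$)
$G{\left(J,L \right)} = - 21 J - 4 L$ ($G{\left(J,L \right)} = \left(- 21 J - 5 L\right) + L = - 21 J - 4 L$)
$M G{\left(8,23 \right)} + 431 = 324 \left(\left(-21\right) 8 - 92\right) + 431 = 324 \left(-168 - 92\right) + 431 = 324 \left(-260\right) + 431 = -84240 + 431 = -83809$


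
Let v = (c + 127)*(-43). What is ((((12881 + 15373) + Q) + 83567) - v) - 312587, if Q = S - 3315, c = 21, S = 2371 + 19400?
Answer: -175946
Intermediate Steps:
S = 21771
Q = 18456 (Q = 21771 - 3315 = 18456)
v = -6364 (v = (21 + 127)*(-43) = 148*(-43) = -6364)
((((12881 + 15373) + Q) + 83567) - v) - 312587 = ((((12881 + 15373) + 18456) + 83567) - 1*(-6364)) - 312587 = (((28254 + 18456) + 83567) + 6364) - 312587 = ((46710 + 83567) + 6364) - 312587 = (130277 + 6364) - 312587 = 136641 - 312587 = -175946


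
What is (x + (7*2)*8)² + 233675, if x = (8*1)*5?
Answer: 256779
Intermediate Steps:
x = 40 (x = 8*5 = 40)
(x + (7*2)*8)² + 233675 = (40 + (7*2)*8)² + 233675 = (40 + 14*8)² + 233675 = (40 + 112)² + 233675 = 152² + 233675 = 23104 + 233675 = 256779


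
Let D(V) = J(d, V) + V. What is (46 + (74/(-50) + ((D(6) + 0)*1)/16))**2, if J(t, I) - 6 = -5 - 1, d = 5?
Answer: 80622441/40000 ≈ 2015.6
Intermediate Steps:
J(t, I) = 0 (J(t, I) = 6 + (-5 - 1) = 6 - 6 = 0)
D(V) = V (D(V) = 0 + V = V)
(46 + (74/(-50) + ((D(6) + 0)*1)/16))**2 = (46 + (74/(-50) + ((6 + 0)*1)/16))**2 = (46 + (74*(-1/50) + (6*1)*(1/16)))**2 = (46 + (-37/25 + 6*(1/16)))**2 = (46 + (-37/25 + 3/8))**2 = (46 - 221/200)**2 = (8979/200)**2 = 80622441/40000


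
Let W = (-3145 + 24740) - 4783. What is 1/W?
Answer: 1/16812 ≈ 5.9481e-5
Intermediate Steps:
W = 16812 (W = 21595 - 4783 = 16812)
1/W = 1/16812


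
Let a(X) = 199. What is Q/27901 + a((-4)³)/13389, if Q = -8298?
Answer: -105549623/373566489 ≈ -0.28255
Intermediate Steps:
Q/27901 + a((-4)³)/13389 = -8298/27901 + 199/13389 = -105549623/373566489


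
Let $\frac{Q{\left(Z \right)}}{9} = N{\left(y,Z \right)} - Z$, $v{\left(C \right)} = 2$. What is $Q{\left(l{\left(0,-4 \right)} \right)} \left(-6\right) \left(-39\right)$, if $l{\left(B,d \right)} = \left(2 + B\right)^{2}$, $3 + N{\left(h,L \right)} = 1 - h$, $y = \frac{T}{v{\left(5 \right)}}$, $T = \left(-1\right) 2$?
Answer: $-10530$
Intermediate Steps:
$T = -2$
$y = -1$ ($y = - \frac{2}{2} = \left(-2\right) \frac{1}{2} = -1$)
$N{\left(h,L \right)} = -2 - h$ ($N{\left(h,L \right)} = -3 - \left(-1 + h\right) = -2 - h$)
$Q{\left(Z \right)} = -9 - 9 Z$ ($Q{\left(Z \right)} = 9 \left(\left(-2 - -1\right) - Z\right) = 9 \left(\left(-2 + 1\right) - Z\right) = 9 \left(-1 - Z\right) = -9 - 9 Z$)
$Q{\left(l{\left(0,-4 \right)} \right)} \left(-6\right) \left(-39\right) = \left(-9 - 9 \left(2 + 0\right)^{2}\right) \left(-6\right) \left(-39\right) = \left(-9 - 9 \cdot 2^{2}\right) \left(-6\right) \left(-39\right) = \left(-9 - 36\right) \left(-6\right) \left(-39\right) = \left(-45\right) \left(-6\right) \left(-39\right) = 270 \left(-39\right) = -10530$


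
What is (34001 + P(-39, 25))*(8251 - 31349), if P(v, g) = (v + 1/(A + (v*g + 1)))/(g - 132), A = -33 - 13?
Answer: -42857287128629/54570 ≈ -7.8536e+8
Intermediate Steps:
A = -46
P(v, g) = (v + 1/(-45 + g*v))/(-132 + g) (P(v, g) = (v + 1/(-46 + (v*g + 1)))/(g - 132) = (v + 1/(-46 + (g*v + 1)))/(-132 + g) = (v + 1/(-46 + (1 + g*v)))/(-132 + g) = (v + 1/(-45 + g*v))/(-132 + g))
(34001 + P(-39, 25))*(8251 - 31349) = (34001 + (1 - 45*(-39) + 25*(-39)²)/(5940 - 45*25 - 39*25² - 132*25*(-39)))*(8251 - 31349) = (34001 + (1 + 1755 + 25*1521)/(5940 - 1125 - 39*625 + 128700))*(-23098) = (34001 + (1 + 1755 + 38025)/(5940 - 1125 - 24375 + 128700))*(-23098) = (34001 + 39781/109140)*(-23098) = (3710908921/109140)*(-23098) = -42857287128629/54570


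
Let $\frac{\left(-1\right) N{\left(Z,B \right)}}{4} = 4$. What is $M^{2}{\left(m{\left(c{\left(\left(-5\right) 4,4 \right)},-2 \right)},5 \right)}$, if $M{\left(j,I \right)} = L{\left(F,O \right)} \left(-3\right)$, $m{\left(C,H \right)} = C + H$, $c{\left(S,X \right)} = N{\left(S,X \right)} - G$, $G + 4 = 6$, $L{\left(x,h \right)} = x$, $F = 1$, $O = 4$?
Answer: $9$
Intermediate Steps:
$N{\left(Z,B \right)} = -16$ ($N{\left(Z,B \right)} = \left(-4\right) 4 = -16$)
$G = 2$ ($G = -4 + 6 = 2$)
$c{\left(S,X \right)} = -18$ ($c{\left(S,X \right)} = -16 - 2 = -18$)
$M{\left(j,I \right)} = -3$ ($M{\left(j,I \right)} = 1 \left(-3\right) = -3$)
$M^{2}{\left(m{\left(c{\left(\left(-5\right) 4,4 \right)},-2 \right)},5 \right)} = \left(-3\right)^{2} = 9$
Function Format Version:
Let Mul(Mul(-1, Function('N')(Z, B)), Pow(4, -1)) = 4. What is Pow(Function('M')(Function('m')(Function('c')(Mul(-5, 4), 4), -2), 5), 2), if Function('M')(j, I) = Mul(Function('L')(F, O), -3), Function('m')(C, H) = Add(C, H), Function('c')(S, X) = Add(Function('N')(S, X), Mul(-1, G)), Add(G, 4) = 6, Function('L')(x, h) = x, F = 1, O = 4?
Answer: 9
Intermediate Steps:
Function('N')(Z, B) = -16 (Function('N')(Z, B) = Mul(-4, 4) = -16)
G = 2 (G = Add(-4, 6) = 2)
Function('c')(S, X) = -18 (Function('c')(S, X) = Add(-16, Mul(-1, 2)) = Add(-16, -2) = -18)
Function('M')(j, I) = -3 (Function('M')(j, I) = Mul(1, -3) = -3)
Pow(Function('M')(Function('m')(Function('c')(Mul(-5, 4), 4), -2), 5), 2) = Pow(-3, 2) = 9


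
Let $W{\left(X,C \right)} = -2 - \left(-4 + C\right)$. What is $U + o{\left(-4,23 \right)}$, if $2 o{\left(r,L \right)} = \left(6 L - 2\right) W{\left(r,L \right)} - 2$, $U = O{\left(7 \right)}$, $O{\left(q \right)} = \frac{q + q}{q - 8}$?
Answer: $-1443$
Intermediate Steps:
$O{\left(q \right)} = \frac{2 q}{-8 + q}$
$W{\left(X,C \right)} = 2 - C$
$U = -14$ ($U = 2 \cdot 7 \frac{1}{-8 + 7} = 2 \cdot 7 \frac{1}{-1} = 2 \cdot 7 \left(-1\right) = -14$)
$o{\left(r,L \right)} = -1 + \frac{\left(-2 + 6 L\right) \left(2 - L\right)}{2}$ ($o{\left(r,L \right)} = \frac{\left(6 L - 2\right) \left(2 - L\right) - 2}{2} = \frac{\left(-2 + 6 L\right) \left(2 - L\right) - 2}{2} = \frac{-2 + \left(-2 + 6 L\right) \left(2 - L\right)}{2} = -1 + \frac{\left(-2 + 6 L\right) \left(2 - L\right)}{2}$)
$U + o{\left(-4,23 \right)} = -14 - \left(-20 + 69 \left(-2 + 23\right)\right) = -14 - \left(-20 + 1449\right) = -14 - 1429 = -1443$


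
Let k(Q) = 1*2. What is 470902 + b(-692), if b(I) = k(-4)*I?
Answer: 469518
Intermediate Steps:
k(Q) = 2
b(I) = 2*I
470902 + b(-692) = 470902 + 2*(-692) = 470902 - 1384 = 469518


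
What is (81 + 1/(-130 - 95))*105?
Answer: 127568/15 ≈ 8504.5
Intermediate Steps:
(81 + 1/(-130 - 95))*105 = (81 + 1/(-225))*105 = (81 - 1/225)*105 = (18224/225)*105 = 127568/15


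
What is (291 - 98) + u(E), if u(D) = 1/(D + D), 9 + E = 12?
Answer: 1159/6 ≈ 193.17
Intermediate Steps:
E = 3 (E = -9 + 12 = 3)
u(D) = 1/(2*D)
(291 - 98) + u(E) = (291 - 98) + (1/2)/3 = 193 + (1/2)*(1/3) = 193 + 1/6 = 1159/6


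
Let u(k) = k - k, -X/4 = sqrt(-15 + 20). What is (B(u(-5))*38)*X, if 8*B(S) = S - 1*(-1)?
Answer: -19*sqrt(5) ≈ -42.485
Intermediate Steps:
X = -4*sqrt(5) (X = -4*sqrt(-15 + 20) = -4*sqrt(5) ≈ -8.9443)
u(k) = 0
B(S) = 1/8 + S/8 (B(S) = (S - 1*(-1))/8 = (S + 1)/8 = (1 + S)/8 = 1/8 + S/8)
(B(u(-5))*38)*X = ((1/8 + (1/8)*0)*38)*(-4*sqrt(5)) = ((1/8 + 0)*38)*(-4*sqrt(5)) = ((1/8)*38)*(-4*sqrt(5)) = 19*(-4*sqrt(5))/4 = -19*sqrt(5)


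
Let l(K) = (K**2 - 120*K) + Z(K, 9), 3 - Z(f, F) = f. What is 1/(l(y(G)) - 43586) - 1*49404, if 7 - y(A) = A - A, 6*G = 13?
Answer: -2192598925/44381 ≈ -49404.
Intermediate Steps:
G = 13/6 (G = (1/6)*13 = 13/6 ≈ 2.1667)
Z(f, F) = 3 - f
y(A) = 7 (y(A) = 7 - (A - A) = 7 - 1*0 = 7 + 0 = 7)
l(K) = 3 + K**2 - 121*K (l(K) = (K**2 - 120*K) + (3 - K) = 3 + K**2 - 121*K)
1/(l(y(G)) - 43586) - 1*49404 = 1/((3 + 7**2 - 121*7) - 43586) - 1*49404 = 1/((3 + 49 - 847) - 43586) - 49404 = 1/(-795 - 43586) - 49404 = 1/(-44381) - 49404 = -1/44381 - 49404 = -2192598925/44381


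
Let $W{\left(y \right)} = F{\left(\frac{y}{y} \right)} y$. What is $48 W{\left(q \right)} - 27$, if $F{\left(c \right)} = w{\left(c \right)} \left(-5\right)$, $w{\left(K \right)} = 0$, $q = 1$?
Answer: $-27$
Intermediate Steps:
$F{\left(c \right)} = 0$ ($F{\left(c \right)} = 0 \left(-5\right) = 0$)
$W{\left(y \right)} = 0$ ($W{\left(y \right)} = 0 y = 0$)
$48 W{\left(q \right)} - 27 = 48 \cdot 0 - 27 = 0 - 27 = -27$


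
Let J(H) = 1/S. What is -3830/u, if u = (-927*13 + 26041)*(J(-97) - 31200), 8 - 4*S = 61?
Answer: 20299/2313391996 ≈ 8.7746e-6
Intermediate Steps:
S = -53/4 (S = 2 - 1/4*61 = 2 - 61/4 = -53/4 ≈ -13.250)
J(H) = -4/53 (J(H) = 1/(-53/4) = -4/53)
u = -23133919960/53 (u = (-927*13 + 26041)*(-4/53 - 31200) = (-12051 + 26041)*(-1653604/53) = 13990*(-1653604/53) = -23133919960/53 ≈ -4.3649e+8)
-3830/u = -3830/(-23133919960/53) = -3830*(-53/23133919960) = 20299/2313391996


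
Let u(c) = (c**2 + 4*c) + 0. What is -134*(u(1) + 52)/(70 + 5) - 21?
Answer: -3071/25 ≈ -122.84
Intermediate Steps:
u(c) = c**2 + 4*c
-134*(u(1) + 52)/(70 + 5) - 21 = -134*(1*(4 + 1) + 52)/(70 + 5) - 21 = -134*(1*5 + 52)/75 - 21 = -134*(5 + 52)/75 - 21 = -7638/75 - 21 = -134*19/25 - 21 = -2546/25 - 21 = -3071/25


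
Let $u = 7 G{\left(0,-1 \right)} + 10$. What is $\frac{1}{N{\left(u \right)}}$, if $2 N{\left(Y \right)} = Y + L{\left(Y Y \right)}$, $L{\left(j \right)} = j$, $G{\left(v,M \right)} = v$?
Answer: $\frac{1}{55} \approx 0.018182$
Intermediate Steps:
$u = 10$ ($u = 7 \cdot 0 + 10 = 0 + 10 = 10$)
$N{\left(Y \right)} = \frac{Y}{2} + \frac{Y^{2}}{2}$ ($N{\left(Y \right)} = \frac{Y + Y Y}{2} = \frac{Y + Y^{2}}{2} = \frac{Y}{2} + \frac{Y^{2}}{2}$)
$\frac{1}{N{\left(u \right)}} = \frac{1}{\frac{1}{2} \cdot 10 \left(1 + 10\right)} = \frac{1}{\frac{1}{2} \cdot 10 \cdot 11} = \frac{1}{55}$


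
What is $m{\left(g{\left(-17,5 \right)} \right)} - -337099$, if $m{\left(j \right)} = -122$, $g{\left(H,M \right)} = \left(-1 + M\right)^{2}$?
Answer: $336977$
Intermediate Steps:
$m{\left(g{\left(-17,5 \right)} \right)} - -337099 = -122 - -337099 = -122 + 337099 = 336977$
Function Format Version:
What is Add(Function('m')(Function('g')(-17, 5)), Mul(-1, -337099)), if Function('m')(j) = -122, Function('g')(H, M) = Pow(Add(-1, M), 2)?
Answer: 336977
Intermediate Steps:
Add(Function('m')(Function('g')(-17, 5)), Mul(-1, -337099)) = Add(-122, Mul(-1, -337099)) = Add(-122, 337099) = 336977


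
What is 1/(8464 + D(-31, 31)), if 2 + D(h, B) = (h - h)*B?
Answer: 1/8462 ≈ 0.00011818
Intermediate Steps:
D(h, B) = -2 (D(h, B) = -2 + (h - h)*B = -2 + 0*B = -2 + 0 = -2)
1/(8464 + D(-31, 31)) = 1/(8464 - 2) = 1/8462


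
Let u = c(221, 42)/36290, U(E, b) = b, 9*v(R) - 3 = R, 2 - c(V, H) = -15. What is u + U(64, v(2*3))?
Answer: 36307/36290 ≈ 1.0005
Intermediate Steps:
c(V, H) = 17 (c(V, H) = 2 - 1*(-15) = 2 + 15 = 17)
v(R) = ⅓ + R/9
u = 17/36290 ≈ 0.00046845
u + U(64, v(2*3)) = 17/36290 + (⅓ + (2*3)/9) = 17/36290 + (⅓ + (⅑)*6) = 17/36290 + (⅓ + ⅔) = 17/36290 + 1 = 36307/36290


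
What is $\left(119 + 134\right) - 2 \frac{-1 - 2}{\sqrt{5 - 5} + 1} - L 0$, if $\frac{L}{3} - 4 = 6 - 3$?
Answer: $0$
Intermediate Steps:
$L = 21$ ($L = 12 + 3 \left(6 - 3\right) = 12 + 3 \cdot 3 = 12 + 9 = 21$)
$\left(119 + 134\right) - 2 \frac{-1 - 2}{\sqrt{5 - 5} + 1} - L 0 = \left(119 + 134\right) - 2 \frac{-1 - 2}{\sqrt{5 - 5} + 1} \left(-1\right) 21 \cdot 0 = 253 - 2 \left(- \frac{3}{\sqrt{0} + 1}\right) \left(\left(-21\right) 0\right) = 253 - 2 \left(- \frac{3}{0 + 1}\right) 0 = 253 - 2 \left(- \frac{3}{1}\right) 0 = 253 - 2 \left(\left(-3\right) 1\right) 0 = 253 \left(-2\right) \left(-3\right) 0 = 253 \cdot 6 \cdot 0 = 253 \cdot 0 = 0$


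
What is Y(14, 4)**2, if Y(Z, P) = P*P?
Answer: 256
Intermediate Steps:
Y(Z, P) = P**2
Y(14, 4)**2 = (4**2)**2 = 16**2 = 256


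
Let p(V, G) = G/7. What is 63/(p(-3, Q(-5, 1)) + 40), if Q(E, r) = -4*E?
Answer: 147/100 ≈ 1.4700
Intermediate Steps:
p(V, G) = G/7 (p(V, G) = G*(⅐) = G/7)
63/(p(-3, Q(-5, 1)) + 40) = 63/((-4*(-5))/7 + 40) = 63/((⅐)*20 + 40) = 63/(20/7 + 40) = 63/(300/7) = (7/300)*63 = 147/100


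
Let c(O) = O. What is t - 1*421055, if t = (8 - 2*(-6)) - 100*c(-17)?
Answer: -419335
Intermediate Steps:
t = 1720 (t = (8 - 2*(-6)) - 100*(-17) = (8 + 12) + 1700 = 20 + 1700 = 1720)
t - 1*421055 = 1720 - 1*421055 = 1720 - 421055 = -419335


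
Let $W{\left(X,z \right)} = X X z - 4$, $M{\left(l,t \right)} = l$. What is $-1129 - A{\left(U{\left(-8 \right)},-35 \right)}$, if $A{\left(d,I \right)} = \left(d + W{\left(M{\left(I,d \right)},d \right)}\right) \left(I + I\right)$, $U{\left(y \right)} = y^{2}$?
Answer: $5491071$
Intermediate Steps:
$W{\left(X,z \right)} = -4 + z X^{2}$ ($W{\left(X,z \right)} = X^{2} z - 4 = z X^{2} - 4 = -4 + z X^{2}$)
$A{\left(d,I \right)} = 2 I \left(-4 + d + d I^{2}\right)$ ($A{\left(d,I \right)} = \left(d + \left(-4 + d I^{2}\right)\right) \left(I + I\right) = \left(-4 + d + d I^{2}\right) 2 I = 2 I \left(-4 + d + d I^{2}\right)$)
$-1129 - A{\left(U{\left(-8 \right)},-35 \right)} = -1129 - 2 \left(-35\right) \left(-4 + \left(-8\right)^{2} + \left(-8\right)^{2} \left(-35\right)^{2}\right) = -1129 - 2 \left(-35\right) \left(-4 + 64 + 64 \cdot 1225\right) = -1129 - 2 \left(-35\right) \left(-4 + 64 + 78400\right) = -1129 - 2 \left(-35\right) 78460 = -1129 - -5492200 = -1129 + 5492200 = 5491071$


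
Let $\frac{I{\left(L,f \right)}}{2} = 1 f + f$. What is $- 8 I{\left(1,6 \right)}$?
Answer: $-192$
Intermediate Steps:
$I{\left(L,f \right)} = 4 f$ ($I{\left(L,f \right)} = 2 \left(1 f + f\right) = 2 \left(f + f\right) = 2 \cdot 2 f = 4 f$)
$- 8 I{\left(1,6 \right)} = - 8 \cdot 4 \cdot 6 = \left(-8\right) 24 = -192$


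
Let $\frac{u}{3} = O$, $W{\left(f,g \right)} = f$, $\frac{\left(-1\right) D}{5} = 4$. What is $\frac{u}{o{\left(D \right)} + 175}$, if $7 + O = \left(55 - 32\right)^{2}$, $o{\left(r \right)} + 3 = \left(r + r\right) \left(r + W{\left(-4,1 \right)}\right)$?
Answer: $\frac{783}{566} \approx 1.3834$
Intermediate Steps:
$D = -20$ ($D = \left(-5\right) 4 = -20$)
$o{\left(r \right)} = -3 + 2 r \left(-4 + r\right)$ ($o{\left(r \right)} = -3 + \left(r + r\right) \left(r - 4\right) = -3 + 2 r \left(-4 + r\right)$)
$O = 522$ ($O = -7 + \left(55 - 32\right)^{2} = -7 + 23^{2} = -7 + 529 = 522$)
$u = 1566$ ($u = 3 \cdot 522 = 1566$)
$\frac{u}{o{\left(D \right)} + 175} = \frac{1}{\left(-3 - -160 + 2 \left(-20\right)^{2}\right) + 175} \cdot 1566 = \frac{1}{\left(-3 + 160 + 2 \cdot 400\right) + 175} \cdot 1566 = \frac{1}{\left(-3 + 160 + 800\right) + 175} \cdot 1566 = \frac{1}{957 + 175} \cdot 1566 = \frac{1}{1132} \cdot 1566 = \frac{783}{566}$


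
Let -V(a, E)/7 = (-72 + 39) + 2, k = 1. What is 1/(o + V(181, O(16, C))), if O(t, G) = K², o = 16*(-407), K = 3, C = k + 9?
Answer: -1/6295 ≈ -0.00015886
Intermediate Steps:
C = 10 (C = 1 + 9 = 10)
o = -6512
O(t, G) = 9 (O(t, G) = 3² = 9)
V(a, E) = 217 (V(a, E) = -7*((-72 + 39) + 2) = -7*(-33 + 2) = -7*(-31) = 217)
1/(o + V(181, O(16, C))) = 1/(-6512 + 217) = 1/(-6295) = -1/6295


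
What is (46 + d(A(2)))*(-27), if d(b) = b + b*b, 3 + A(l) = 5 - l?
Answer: -1242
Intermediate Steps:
A(l) = 2 - l (A(l) = -3 + (5 - l) = 2 - l)
d(b) = b + b²
(46 + d(A(2)))*(-27) = (46 + (2 - 1*2)*(1 + (2 - 1*2)))*(-27) = (46 + (2 - 2)*(1 + (2 - 2)))*(-27) = (46 + 0*(1 + 0))*(-27) = (46 + 0*1)*(-27) = (46 + 0)*(-27) = 46*(-27) = -1242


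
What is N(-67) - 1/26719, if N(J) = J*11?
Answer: -19691904/26719 ≈ -737.00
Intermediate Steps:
N(J) = 11*J
N(-67) - 1/26719 = 11*(-67) - 1/26719 = -737 - 1*1/26719 = -737 - 1/26719 = -19691904/26719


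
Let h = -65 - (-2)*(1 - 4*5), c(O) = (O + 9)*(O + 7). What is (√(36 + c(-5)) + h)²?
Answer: 10653 - 412*√11 ≈ 9286.5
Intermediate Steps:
c(O) = (7 + O)*(9 + O) (c(O) = (9 + O)*(7 + O) = (7 + O)*(9 + O))
h = -103 (h = -65 - (-2)*(1 - 20) = -65 - (-2)*(-19) = -65 - 1*38 = -65 - 38 = -103)
(√(36 + c(-5)) + h)² = (√(36 + (63 + (-5)² + 16*(-5))) - 103)² = (√(36 + (63 + 25 - 80)) - 103)² = (√(36 + 8) - 103)² = (√44 - 103)² = (2*√11 - 103)² = (-103 + 2*√11)²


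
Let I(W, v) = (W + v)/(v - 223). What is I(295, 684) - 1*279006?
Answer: -128620787/461 ≈ -2.7900e+5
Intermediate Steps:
I(W, v) = (W + v)/(-223 + v)
I(295, 684) - 1*279006 = (295 + 684)/(-223 + 684) - 1*279006 = 979/461 - 279006 = -128620787/461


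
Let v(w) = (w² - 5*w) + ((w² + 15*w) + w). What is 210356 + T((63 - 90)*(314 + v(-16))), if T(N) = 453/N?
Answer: 1230582449/5850 ≈ 2.1036e+5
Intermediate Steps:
v(w) = 2*w² + 11*w (v(w) = (w² - 5*w) + (w² + 16*w) = 2*w² + 11*w)
210356 + T((63 - 90)*(314 + v(-16))) = 210356 + 453/(((63 - 90)*(314 - 16*(11 + 2*(-16))))) = 210356 + 453/((-27*(314 - 16*(11 - 32)))) = 210356 + 453/((-27*(314 - 16*(-21)))) = 210356 + 453/((-27*(314 + 336))) = 210356 + 453/((-27*650)) = 210356 + 453/(-17550) = 210356 + 453*(-1/17550) = 210356 - 151/5850 = 1230582449/5850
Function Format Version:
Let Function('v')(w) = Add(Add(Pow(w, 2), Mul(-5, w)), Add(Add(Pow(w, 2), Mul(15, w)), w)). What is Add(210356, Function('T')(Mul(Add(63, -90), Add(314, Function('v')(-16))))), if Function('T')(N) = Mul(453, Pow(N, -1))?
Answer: Rational(1230582449, 5850) ≈ 2.1036e+5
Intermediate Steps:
Function('v')(w) = Add(Mul(2, Pow(w, 2)), Mul(11, w)) (Function('v')(w) = Add(Add(Pow(w, 2), Mul(-5, w)), Add(Pow(w, 2), Mul(16, w))) = Add(Mul(2, Pow(w, 2)), Mul(11, w)))
Add(210356, Function('T')(Mul(Add(63, -90), Add(314, Function('v')(-16))))) = Add(210356, Mul(453, Pow(Mul(Add(63, -90), Add(314, Mul(-16, Add(11, Mul(2, -16))))), -1))) = Add(210356, Mul(453, Pow(Mul(-27, Add(314, Mul(-16, Add(11, -32)))), -1))) = Add(210356, Mul(453, Pow(Mul(-27, Add(314, Mul(-16, -21))), -1))) = Add(210356, Mul(453, Pow(Mul(-27, Add(314, 336)), -1))) = Add(210356, Mul(453, Pow(Mul(-27, 650), -1))) = Add(210356, Mul(453, Pow(-17550, -1))) = Add(210356, Mul(453, Rational(-1, 17550))) = Add(210356, Rational(-151, 5850)) = Rational(1230582449, 5850)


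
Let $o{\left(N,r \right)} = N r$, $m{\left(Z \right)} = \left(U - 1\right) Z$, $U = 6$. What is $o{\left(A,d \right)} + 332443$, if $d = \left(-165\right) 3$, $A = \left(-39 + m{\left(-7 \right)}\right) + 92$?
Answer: $323533$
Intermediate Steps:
$m{\left(Z \right)} = 5 Z$ ($m{\left(Z \right)} = \left(6 - 1\right) Z = 5 Z$)
$A = 18$ ($A = \left(-39 + 5 \left(-7\right)\right) + 92 = \left(-39 - 35\right) + 92 = -74 + 92 = 18$)
$d = -495$
$o{\left(A,d \right)} + 332443 = 18 \left(-495\right) + 332443 = -8910 + 332443 = 323533$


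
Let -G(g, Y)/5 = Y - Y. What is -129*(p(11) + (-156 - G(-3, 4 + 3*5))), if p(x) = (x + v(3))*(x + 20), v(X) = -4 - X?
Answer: 4128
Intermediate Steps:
p(x) = (-7 + x)*(20 + x) (p(x) = (x + (-4 - 1*3))*(x + 20) = (x + (-4 - 3))*(20 + x) = (x - 7)*(20 + x) = (-7 + x)*(20 + x))
G(g, Y) = 0 (G(g, Y) = -5*(Y - Y) = -5*0 = 0)
-129*(p(11) + (-156 - G(-3, 4 + 3*5))) = -129*((-140 + 11² + 13*11) + (-156 - 1*0)) = -129*((-140 + 121 + 143) + (-156 + 0)) = -129*(124 - 156) = -129*(-32) = 4128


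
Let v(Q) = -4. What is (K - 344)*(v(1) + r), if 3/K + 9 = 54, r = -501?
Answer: 521059/3 ≈ 1.7369e+5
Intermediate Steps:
K = 1/15 (K = 3/(-9 + 54) = 3/45 = 3*(1/45) = 1/15 ≈ 0.066667)
(K - 344)*(v(1) + r) = (1/15 - 344)*(-4 - 501) = -5159/15*(-505) = 521059/3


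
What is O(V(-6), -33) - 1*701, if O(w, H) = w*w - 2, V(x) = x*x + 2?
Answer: 741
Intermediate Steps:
V(x) = 2 + x² (V(x) = x² + 2 = 2 + x²)
O(w, H) = -2 + w² (O(w, H) = w² - 2 = -2 + w²)
O(V(-6), -33) - 1*701 = (-2 + (2 + (-6)²)²) - 1*701 = (-2 + (2 + 36)²) - 701 = (-2 + 38²) - 701 = (-2 + 1444) - 701 = 1442 - 701 = 741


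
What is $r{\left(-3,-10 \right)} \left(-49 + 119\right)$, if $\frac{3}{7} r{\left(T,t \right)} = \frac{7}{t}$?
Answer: $- \frac{343}{3} \approx -114.33$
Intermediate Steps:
$r{\left(T,t \right)} = \frac{49}{3 t}$ ($r{\left(T,t \right)} = \frac{7 \frac{7}{t}}{3} = \frac{49}{3 t}$)
$r{\left(-3,-10 \right)} \left(-49 + 119\right) = \frac{49}{3 \left(-10\right)} \left(-49 + 119\right) = \frac{49}{3} \left(- \frac{1}{10}\right) 70 = \left(- \frac{49}{30}\right) 70 = - \frac{343}{3}$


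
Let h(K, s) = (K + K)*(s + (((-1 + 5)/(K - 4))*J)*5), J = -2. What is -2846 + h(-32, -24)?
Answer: -12430/9 ≈ -1381.1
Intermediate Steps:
h(K, s) = 2*K*(s - 40/(-4 + K)) (h(K, s) = (K + K)*(s + (((-1 + 5)/(K - 4))*(-2))*5) = (2*K)*(s + ((4/(-4 + K))*(-2))*5) = (2*K)*(s - 8/(-4 + K)*5) = (2*K)*(s - 40/(-4 + K)) = 2*K*(s - 40/(-4 + K)))
-2846 + h(-32, -24) = -2846 + 2*(-32)*(-40 - 4*(-24) - 32*(-24))/(-4 - 32) = -2846 + 2*(-32)*(-40 + 96 + 768)/(-36) = -2846 + 2*(-32)*(-1/36)*824 = -2846 + 13184/9 = -12430/9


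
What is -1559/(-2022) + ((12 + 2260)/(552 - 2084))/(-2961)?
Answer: 589717571/764358462 ≈ 0.77152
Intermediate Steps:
-1559/(-2022) + ((12 + 2260)/(552 - 2084))/(-2961) = -1559*(-1/2022) + (2272/(-1532))*(-1/2961) = 1559/2022 + (2272*(-1/1532))*(-1/2961) = 1559/2022 - 568/383*(-1/2961) = 1559/2022 + 568/1134063 = 589717571/764358462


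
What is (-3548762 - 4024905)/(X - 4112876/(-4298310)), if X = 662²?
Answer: -16276984301385/941856340258 ≈ -17.282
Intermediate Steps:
X = 438244
(-3548762 - 4024905)/(X - 4112876/(-4298310)) = (-3548762 - 4024905)/(438244 - 4112876/(-4298310)) = -7573667/(438244 - 4112876*(-1/4298310)) = -7573667/(438244 + 2056438/2149155) = -7573667/941856340258/2149155 = -7573667*2149155/941856340258 = -16276984301385/941856340258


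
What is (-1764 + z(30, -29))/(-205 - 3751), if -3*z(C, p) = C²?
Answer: 12/23 ≈ 0.52174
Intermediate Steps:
z(C, p) = -C²/3
(-1764 + z(30, -29))/(-205 - 3751) = (-1764 - ⅓*30²)/(-205 - 3751) = (-1764 - ⅓*900)/(-3956) = (-1764 - 300)*(-1/3956) = -2064*(-1/3956) = 12/23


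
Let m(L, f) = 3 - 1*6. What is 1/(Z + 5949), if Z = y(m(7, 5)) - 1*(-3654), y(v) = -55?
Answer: 1/9548 ≈ 0.00010473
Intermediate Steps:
m(L, f) = -3 (m(L, f) = 3 - 6 = -3)
Z = 3599 (Z = -55 - 1*(-3654) = -55 + 3654 = 3599)
1/(Z + 5949) = 1/(3599 + 5949) = 1/9548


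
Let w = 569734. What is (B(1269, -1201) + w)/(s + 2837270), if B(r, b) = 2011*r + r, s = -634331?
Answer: 3122962/2202939 ≈ 1.4176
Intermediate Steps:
B(r, b) = 2012*r
(B(1269, -1201) + w)/(s + 2837270) = (2012*1269 + 569734)/(-634331 + 2837270) = (2553228 + 569734)/2202939 = 3122962*(1/2202939) = 3122962/2202939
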